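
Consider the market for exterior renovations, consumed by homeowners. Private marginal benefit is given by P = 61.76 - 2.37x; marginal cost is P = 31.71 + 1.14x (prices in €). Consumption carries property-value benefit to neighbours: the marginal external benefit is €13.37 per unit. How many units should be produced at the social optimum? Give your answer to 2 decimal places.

x* = 12.37

Social marginal benefit = demand + MEB = 75.13 - 2.37x.
Set SMB = MC: 75.13 - 2.37x = 31.71 + 1.14x → x* = 12.3704.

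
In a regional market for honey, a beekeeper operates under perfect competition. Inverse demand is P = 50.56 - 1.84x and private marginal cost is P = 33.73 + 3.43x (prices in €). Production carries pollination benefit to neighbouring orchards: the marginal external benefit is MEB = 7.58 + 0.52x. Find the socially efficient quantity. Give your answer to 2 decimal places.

Social marginal cost = private MC − MEB = 26.15 + 2.91x.
Set SMC = demand: 26.15 + 2.91x = 50.56 - 1.84x → x* = 5.1389.

x* = 5.14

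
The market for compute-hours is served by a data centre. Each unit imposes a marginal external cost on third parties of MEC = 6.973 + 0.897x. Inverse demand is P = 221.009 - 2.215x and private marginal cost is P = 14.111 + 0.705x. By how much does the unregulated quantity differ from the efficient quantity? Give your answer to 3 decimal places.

Market equilibrium (private): 14.111 + 0.705x = 221.009 - 2.215x → x_m = 70.8555.
Social marginal cost = private MC + MEC = 21.084 + 1.602x.
Set SMC = demand: 21.084 + 1.602x = 221.009 - 2.215x → x* = 52.3775.
Gap = |70.8555 − 52.3775| = 18.4780.

18.478 units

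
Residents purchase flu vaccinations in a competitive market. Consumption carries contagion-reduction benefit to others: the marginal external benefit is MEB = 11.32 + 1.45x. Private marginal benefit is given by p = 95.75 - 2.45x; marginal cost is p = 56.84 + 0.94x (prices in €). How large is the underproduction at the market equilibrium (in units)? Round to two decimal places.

Market equilibrium (private): 56.84 + 0.94x = 95.75 - 2.45x → x_m = 11.4779.
Social marginal benefit = demand + MEB = 107.07 - x.
Set SMB = MC: 107.07 - x = 56.84 + 0.94x → x* = 25.8918.
Gap = |11.4779 − 25.8918| = 14.4139.

14.41 units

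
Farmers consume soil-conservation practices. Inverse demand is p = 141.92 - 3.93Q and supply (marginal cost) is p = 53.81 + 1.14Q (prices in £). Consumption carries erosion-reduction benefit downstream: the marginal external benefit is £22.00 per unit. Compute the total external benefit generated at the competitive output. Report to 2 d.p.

£382.33

Market equilibrium (private): 53.81 + 1.14Q = 141.92 - 3.93Q → Q_m = 17.3787.
Total external benefit = MEB × Q_m = 22.00 × 17.3787 = 382.3314.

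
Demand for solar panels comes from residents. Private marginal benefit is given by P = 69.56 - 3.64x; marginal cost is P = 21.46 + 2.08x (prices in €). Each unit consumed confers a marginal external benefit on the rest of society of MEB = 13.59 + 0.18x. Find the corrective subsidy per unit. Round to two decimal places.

Social marginal benefit = demand + MEB = 83.15 - 3.46x.
Set SMB = MC: 83.15 - 3.46x = 21.46 + 2.08x → x* = 11.1354.
The Pigouvian subsidy equals MEB at x*: 13.59 + 0.18×11.1354 = 15.5944.

subsidy = €15.59 per unit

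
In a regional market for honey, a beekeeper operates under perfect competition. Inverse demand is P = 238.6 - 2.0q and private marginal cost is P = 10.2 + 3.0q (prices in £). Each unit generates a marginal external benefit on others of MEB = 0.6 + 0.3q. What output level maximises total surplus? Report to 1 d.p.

Social marginal cost = private MC − MEB = 9.6 + 2.7q.
Set SMC = demand: 9.6 + 2.7q = 238.6 - 2.0q → q* = 48.7234.

q* = 48.7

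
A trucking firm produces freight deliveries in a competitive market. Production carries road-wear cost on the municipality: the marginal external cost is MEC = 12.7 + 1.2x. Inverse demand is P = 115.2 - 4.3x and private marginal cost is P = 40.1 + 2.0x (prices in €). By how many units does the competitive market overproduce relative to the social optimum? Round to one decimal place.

3.6 units

Market equilibrium (private): 40.1 + 2.0x = 115.2 - 4.3x → x_m = 11.9206.
Social marginal cost = private MC + MEC = 52.8 + 3.2x.
Set SMC = demand: 52.8 + 3.2x = 115.2 - 4.3x → x* = 8.3200.
Gap = |11.9206 − 8.3200| = 3.6006.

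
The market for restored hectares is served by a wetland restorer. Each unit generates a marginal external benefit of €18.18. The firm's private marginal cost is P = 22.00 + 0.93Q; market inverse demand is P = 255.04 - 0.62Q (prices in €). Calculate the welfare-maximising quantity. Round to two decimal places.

Social marginal cost = private MC − MEB = 3.82 + 0.93Q.
Set SMC = demand: 3.82 + 0.93Q = 255.04 - 0.62Q → Q* = 162.0774.

Q* = 162.08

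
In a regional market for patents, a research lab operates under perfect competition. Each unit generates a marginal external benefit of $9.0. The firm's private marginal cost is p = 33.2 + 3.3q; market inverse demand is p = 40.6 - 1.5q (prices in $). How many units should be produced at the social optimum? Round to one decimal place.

Social marginal cost = private MC − MEB = 24.2 + 3.3q.
Set SMC = demand: 24.2 + 3.3q = 40.6 - 1.5q → q* = 3.4167.

q* = 3.4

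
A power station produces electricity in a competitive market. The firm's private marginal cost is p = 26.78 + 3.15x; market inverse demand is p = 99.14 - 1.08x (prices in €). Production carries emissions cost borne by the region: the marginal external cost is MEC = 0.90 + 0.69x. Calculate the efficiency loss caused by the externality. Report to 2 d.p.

DWL = €16.40

Market equilibrium (private): 26.78 + 3.15x = 99.14 - 1.08x → x_m = 17.1064.
Social marginal cost = private MC + MEC = 27.68 + 3.84x.
Set SMC = demand: 27.68 + 3.84x = 99.14 - 1.08x → x* = 14.5244.
The welfare-loss triangle has base |x_m − x*| and height MEC(x_m) (the vertical gap between SMC and demand is zero at x* and MEC at x_m).
DWL = ½ × 2.5820 × 12.7034 = 16.4001.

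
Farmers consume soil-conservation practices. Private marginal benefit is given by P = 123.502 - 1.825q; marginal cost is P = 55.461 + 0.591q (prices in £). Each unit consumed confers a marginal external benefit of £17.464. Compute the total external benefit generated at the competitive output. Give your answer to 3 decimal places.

£491.833

Market equilibrium (private): 55.461 + 0.591q = 123.502 - 1.825q → q_m = 28.1627.
Total external benefit = MEB × q_m = 17.464 × 28.1627 = 491.8334.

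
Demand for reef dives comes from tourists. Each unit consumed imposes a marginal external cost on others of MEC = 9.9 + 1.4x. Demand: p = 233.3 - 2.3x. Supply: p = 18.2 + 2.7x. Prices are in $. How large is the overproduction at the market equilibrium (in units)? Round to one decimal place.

Market equilibrium (private): 18.2 + 2.7x = 233.3 - 2.3x → x_m = 43.0200.
Social marginal benefit = demand − MEC = 223.4 - 3.7x.
Set SMB = MC: 223.4 - 3.7x = 18.2 + 2.7x → x* = 32.0625.
Gap = |43.0200 − 32.0625| = 10.9575.

11.0 units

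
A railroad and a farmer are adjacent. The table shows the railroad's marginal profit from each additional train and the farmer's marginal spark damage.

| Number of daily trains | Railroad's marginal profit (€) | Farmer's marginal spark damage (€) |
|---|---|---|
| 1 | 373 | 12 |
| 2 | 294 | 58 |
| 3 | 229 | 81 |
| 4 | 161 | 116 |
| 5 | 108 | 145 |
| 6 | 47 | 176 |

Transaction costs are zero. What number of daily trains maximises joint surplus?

4

Bargaining reaches the level where marginal profit last exceeds marginal spark damage.
That holds through level 4 (161 ≥ 116) but not at 5 (108 < 145).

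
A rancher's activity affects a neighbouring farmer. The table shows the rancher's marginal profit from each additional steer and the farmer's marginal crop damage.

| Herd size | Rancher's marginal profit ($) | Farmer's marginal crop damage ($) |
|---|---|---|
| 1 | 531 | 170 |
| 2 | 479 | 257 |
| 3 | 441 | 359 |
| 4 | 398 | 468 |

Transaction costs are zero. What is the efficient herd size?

Bargaining reaches the level where marginal profit last exceeds marginal crop damage.
That holds through level 3 (441 ≥ 359) but not at 4 (398 < 468).

3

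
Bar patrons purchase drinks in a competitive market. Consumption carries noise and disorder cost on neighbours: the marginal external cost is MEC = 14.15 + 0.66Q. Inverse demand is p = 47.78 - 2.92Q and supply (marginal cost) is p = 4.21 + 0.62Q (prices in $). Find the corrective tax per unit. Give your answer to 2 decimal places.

tax = $18.77 per unit

Social marginal benefit = demand − MEC = 33.63 - 3.58Q.
Set SMB = MC: 33.63 - 3.58Q = 4.21 + 0.62Q → Q* = 7.0048.
The Pigouvian tax equals MEC at Q*: 14.15 + 0.66×7.0048 = 18.7732.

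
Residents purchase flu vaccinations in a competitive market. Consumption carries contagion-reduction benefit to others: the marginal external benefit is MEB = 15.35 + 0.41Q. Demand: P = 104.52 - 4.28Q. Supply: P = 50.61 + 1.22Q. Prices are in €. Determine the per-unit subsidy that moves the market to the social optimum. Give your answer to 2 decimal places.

Social marginal benefit = demand + MEB = 119.87 - 3.87Q.
Set SMB = MC: 119.87 - 3.87Q = 50.61 + 1.22Q → Q* = 13.6071.
The Pigouvian subsidy equals MEB at Q*: 15.35 + 0.41×13.6071 = 20.9289.

subsidy = €20.93 per unit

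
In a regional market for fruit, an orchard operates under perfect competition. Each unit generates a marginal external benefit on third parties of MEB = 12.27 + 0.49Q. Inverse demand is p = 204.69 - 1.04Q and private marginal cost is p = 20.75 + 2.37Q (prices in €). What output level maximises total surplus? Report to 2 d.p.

Social marginal cost = private MC − MEB = 8.48 + 1.88Q.
Set SMC = demand: 8.48 + 1.88Q = 204.69 - 1.04Q → Q* = 67.1952.

Q* = 67.20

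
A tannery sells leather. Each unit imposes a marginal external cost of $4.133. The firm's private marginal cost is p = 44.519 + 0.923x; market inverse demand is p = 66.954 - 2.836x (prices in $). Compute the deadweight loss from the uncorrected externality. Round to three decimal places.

Market equilibrium (private): 44.519 + 0.923x = 66.954 - 2.836x → x_m = 5.9683.
Social marginal cost = private MC + MEC = 48.652 + 0.923x.
Set SMC = demand: 48.652 + 0.923x = 66.954 - 2.836x → x* = 4.8688.
The loss is the area between SMC and demand from x* to x_m; with linear curves that's a triangle of height MEC(x_m).
DWL = ½ × 1.0995 × 4.1330 = 2.2721.

DWL = $2.272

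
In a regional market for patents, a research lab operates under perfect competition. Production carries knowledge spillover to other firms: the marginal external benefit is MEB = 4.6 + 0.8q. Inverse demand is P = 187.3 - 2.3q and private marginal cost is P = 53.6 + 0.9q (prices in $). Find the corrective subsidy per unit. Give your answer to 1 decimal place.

Social marginal cost = private MC − MEB = 49.0 + 0.1q.
Set SMC = demand: 49.0 + 0.1q = 187.3 - 2.3q → q* = 57.6250.
The Pigouvian subsidy equals MEB at q*: 4.6 + 0.8×57.6250 = 50.7000.

subsidy = $50.7 per unit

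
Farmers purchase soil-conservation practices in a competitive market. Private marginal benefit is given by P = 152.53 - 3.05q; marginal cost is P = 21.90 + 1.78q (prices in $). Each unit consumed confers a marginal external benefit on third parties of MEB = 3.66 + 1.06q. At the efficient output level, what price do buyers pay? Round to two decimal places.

P = $43.89

Social marginal benefit = demand + MEB = 156.19 - 1.99q.
Set SMB = MC: 156.19 - 1.99q = 21.90 + 1.78q → q* = 35.6207.
Consumer price on the demand curve at q*: 152.53 − 3.05×35.6207 = 43.8869.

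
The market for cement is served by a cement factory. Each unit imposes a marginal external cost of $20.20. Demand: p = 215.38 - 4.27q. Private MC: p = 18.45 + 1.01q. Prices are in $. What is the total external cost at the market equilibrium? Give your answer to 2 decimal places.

Market equilibrium (private): 18.45 + 1.01q = 215.38 - 4.27q → q_m = 37.2973.
Total external cost = MEC × q_m = 20.20 × 37.2973 = 753.4055.

$753.41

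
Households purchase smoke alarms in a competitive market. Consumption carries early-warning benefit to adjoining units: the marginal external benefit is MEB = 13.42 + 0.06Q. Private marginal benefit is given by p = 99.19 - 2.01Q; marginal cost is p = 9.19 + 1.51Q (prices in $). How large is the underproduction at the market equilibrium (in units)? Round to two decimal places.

4.32 units

Market equilibrium (private): 9.19 + 1.51Q = 99.19 - 2.01Q → Q_m = 25.5682.
Social marginal benefit = demand + MEB = 112.61 - 1.95Q.
Set SMB = MC: 112.61 - 1.95Q = 9.19 + 1.51Q → Q* = 29.8902.
Gap = |25.5682 − 29.8902| = 4.3220.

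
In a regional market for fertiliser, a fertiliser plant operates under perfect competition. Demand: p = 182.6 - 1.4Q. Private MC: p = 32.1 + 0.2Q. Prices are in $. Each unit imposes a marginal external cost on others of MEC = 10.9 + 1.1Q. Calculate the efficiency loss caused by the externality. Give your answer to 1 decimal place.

DWL = $2422.3

Market equilibrium (private): 32.1 + 0.2Q = 182.6 - 1.4Q → Q_m = 94.0625.
Social marginal cost = private MC + MEC = 43.0 + 1.3Q.
Set SMC = demand: 43.0 + 1.3Q = 182.6 - 1.4Q → Q* = 51.7037.
Between Q* and Q_m the wedge SMC − demand runs linearly from 0 to MEC(Q_m), so the loss is a triangle.
DWL = ½ × 42.3588 × 114.3688 = 2422.2626.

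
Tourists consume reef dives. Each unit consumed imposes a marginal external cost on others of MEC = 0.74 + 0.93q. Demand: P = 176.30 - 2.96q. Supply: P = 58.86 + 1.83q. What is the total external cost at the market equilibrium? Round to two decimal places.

Market equilibrium (private): 58.86 + 1.83q = 176.30 - 2.96q → q_m = 24.5177.
Total external cost = ∫₀^{q_m} (0.74 + 0.93q) dq = 0.74×24.5177 + ½×0.93×24.5177² = 297.6628.

297.66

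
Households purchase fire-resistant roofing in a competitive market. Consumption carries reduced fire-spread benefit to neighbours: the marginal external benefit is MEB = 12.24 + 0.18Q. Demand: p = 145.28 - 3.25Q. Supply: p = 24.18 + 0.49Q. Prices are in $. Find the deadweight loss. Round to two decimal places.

DWL = $45.85

Market equilibrium (private): 24.18 + 0.49Q = 145.28 - 3.25Q → Q_m = 32.3797.
Social marginal benefit = demand + MEB = 157.52 - 3.07Q.
Set SMB = MC: 157.52 - 3.07Q = 24.18 + 0.49Q → Q* = 37.4551.
The welfare-loss triangle has base |Q_m − Q*| and height MEB(Q_m) (the vertical gap between SMB and MC is zero at Q* and MEB at Q_m).
DWL = ½ × 5.0754 × 18.0683 = 45.8519.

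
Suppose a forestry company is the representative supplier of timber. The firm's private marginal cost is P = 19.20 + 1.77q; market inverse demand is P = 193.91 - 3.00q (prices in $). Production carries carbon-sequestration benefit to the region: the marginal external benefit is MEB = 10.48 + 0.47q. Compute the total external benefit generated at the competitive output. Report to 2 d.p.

Market equilibrium (private): 19.20 + 1.77q = 193.91 - 3.00q → q_m = 36.6268.
Total external benefit = ∫₀^{q_m} (10.48 + 0.47q) dq = 10.48×36.6268 + ½×0.47×36.6268² = 699.1066.

$699.11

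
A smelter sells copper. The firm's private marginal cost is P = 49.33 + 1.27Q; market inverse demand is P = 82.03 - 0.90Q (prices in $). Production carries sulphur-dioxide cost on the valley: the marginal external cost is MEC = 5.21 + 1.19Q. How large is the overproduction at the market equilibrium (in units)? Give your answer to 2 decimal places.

Market equilibrium (private): 49.33 + 1.27Q = 82.03 - 0.90Q → Q_m = 15.0691.
Social marginal cost = private MC + MEC = 54.54 + 2.46Q.
Set SMC = demand: 54.54 + 2.46Q = 82.03 - 0.90Q → Q* = 8.1815.
Gap = |15.0691 − 8.1815| = 6.8876.

6.89 units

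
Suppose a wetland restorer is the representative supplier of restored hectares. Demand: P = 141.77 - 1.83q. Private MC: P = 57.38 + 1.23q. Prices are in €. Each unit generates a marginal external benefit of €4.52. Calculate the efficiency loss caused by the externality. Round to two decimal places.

DWL = €3.34

Market equilibrium (private): 57.38 + 1.23q = 141.77 - 1.83q → q_m = 27.5784.
Social marginal cost = private MC − MEB = 52.86 + 1.23q.
Set SMC = demand: 52.86 + 1.23q = 141.77 - 1.83q → q* = 29.0556.
Height of the DWL triangle at q_m is demand(q_m) − SMC(q_m) = MEB(q_m) = 4.5200.
DWL = ½ × 1.4772 × 4.5200 = 3.3385.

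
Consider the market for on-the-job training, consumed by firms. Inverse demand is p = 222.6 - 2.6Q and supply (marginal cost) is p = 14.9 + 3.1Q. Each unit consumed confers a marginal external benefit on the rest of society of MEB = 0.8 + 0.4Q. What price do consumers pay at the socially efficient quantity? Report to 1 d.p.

P = 120.3

Social marginal benefit = demand + MEB = 223.4 - 2.2Q.
Set SMB = MC: 223.4 - 2.2Q = 14.9 + 3.1Q → Q* = 39.3396.
Consumer price on the demand curve at Q*: 222.6 − 2.6×39.3396 = 120.3170.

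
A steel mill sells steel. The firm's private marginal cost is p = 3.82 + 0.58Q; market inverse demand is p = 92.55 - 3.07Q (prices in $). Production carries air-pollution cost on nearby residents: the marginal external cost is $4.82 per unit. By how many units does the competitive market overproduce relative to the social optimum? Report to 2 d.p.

Market equilibrium (private): 3.82 + 0.58Q = 92.55 - 3.07Q → Q_m = 24.3096.
Social marginal cost = private MC + MEC = 8.64 + 0.58Q.
Set SMC = demand: 8.64 + 0.58Q = 92.55 - 3.07Q → Q* = 22.9890.
Gap = |24.3096 − 22.9890| = 1.3206.

1.32 units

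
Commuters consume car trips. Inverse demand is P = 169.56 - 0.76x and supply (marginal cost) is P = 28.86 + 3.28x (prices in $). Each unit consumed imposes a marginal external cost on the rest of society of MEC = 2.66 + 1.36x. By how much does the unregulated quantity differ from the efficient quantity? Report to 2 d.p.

9.26 units

Market equilibrium (private): 28.86 + 3.28x = 169.56 - 0.76x → x_m = 34.8267.
Social marginal benefit = demand − MEC = 166.90 - 2.12x.
Set SMB = MC: 166.90 - 2.12x = 28.86 + 3.28x → x* = 25.5630.
Gap = |34.8267 − 25.5630| = 9.2637.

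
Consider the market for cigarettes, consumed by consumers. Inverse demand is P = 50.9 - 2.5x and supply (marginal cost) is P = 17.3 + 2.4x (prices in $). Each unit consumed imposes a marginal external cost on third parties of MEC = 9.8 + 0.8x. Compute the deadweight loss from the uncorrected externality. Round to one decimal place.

DWL = $20.5

Market equilibrium (private): 17.3 + 2.4x = 50.9 - 2.5x → x_m = 6.8571.
Social marginal benefit = demand − MEC = 41.1 - 3.3x.
Set SMB = MC: 41.1 - 3.3x = 17.3 + 2.4x → x* = 4.1754.
The welfare-loss triangle has base |x_m − x*| and height MEC(x_m) (the vertical gap between SMB and MC is zero at x* and MEC at x_m).
DWL = ½ × 2.6817 × 15.2857 = 20.4958.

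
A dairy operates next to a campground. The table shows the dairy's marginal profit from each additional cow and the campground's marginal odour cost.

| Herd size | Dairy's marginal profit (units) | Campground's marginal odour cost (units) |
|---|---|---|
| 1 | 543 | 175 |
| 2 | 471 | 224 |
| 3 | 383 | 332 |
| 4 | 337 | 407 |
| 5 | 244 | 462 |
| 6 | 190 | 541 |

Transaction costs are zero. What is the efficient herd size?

Bargaining reaches the level where marginal profit last exceeds marginal odour cost.
That holds through level 3 (383 ≥ 332) but not at 4 (337 < 407).

3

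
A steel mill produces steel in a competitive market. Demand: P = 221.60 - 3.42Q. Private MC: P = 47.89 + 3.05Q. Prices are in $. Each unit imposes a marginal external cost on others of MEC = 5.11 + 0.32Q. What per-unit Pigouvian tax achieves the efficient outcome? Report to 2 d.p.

Social marginal cost = private MC + MEC = 53.00 + 3.37Q.
Set SMC = demand: 53.00 + 3.37Q = 221.60 - 3.42Q → Q* = 24.8306.
The Pigouvian tax equals MEC at Q*: 5.11 + 0.32×24.8306 = 13.0558.

tax = $13.06 per unit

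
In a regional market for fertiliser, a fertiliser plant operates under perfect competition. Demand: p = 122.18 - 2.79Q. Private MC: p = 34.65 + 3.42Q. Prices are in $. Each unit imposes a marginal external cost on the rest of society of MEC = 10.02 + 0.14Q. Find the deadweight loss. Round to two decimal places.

Market equilibrium (private): 34.65 + 3.42Q = 122.18 - 2.79Q → Q_m = 14.0950.
Social marginal cost = private MC + MEC = 44.67 + 3.56Q.
Set SMC = demand: 44.67 + 3.56Q = 122.18 - 2.79Q → Q* = 12.2063.
Height of the DWL triangle at Q_m is SMC(Q_m) − demand(Q_m) = MEC(Q_m) = 11.9933.
DWL = ½ × 1.8887 × 11.9933 = 11.3259.

DWL = $11.33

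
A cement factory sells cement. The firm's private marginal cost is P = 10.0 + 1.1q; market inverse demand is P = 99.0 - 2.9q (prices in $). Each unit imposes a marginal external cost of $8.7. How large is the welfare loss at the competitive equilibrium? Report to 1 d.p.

DWL = $9.5

Market equilibrium (private): 10.0 + 1.1q = 99.0 - 2.9q → q_m = 22.2500.
Social marginal cost = private MC + MEC = 18.7 + 1.1q.
Set SMC = demand: 18.7 + 1.1q = 99.0 - 2.9q → q* = 20.0750.
Height of the DWL triangle at q_m is SMC(q_m) − demand(q_m) = MEC(q_m) = 8.7000.
DWL = ½ × 2.1750 × 8.7000 = 9.4613.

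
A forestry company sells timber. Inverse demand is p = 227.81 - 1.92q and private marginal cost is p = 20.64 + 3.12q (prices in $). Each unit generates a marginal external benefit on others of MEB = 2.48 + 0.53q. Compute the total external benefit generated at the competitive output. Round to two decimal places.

$549.69

Market equilibrium (private): 20.64 + 3.12q = 227.81 - 1.92q → q_m = 41.1052.
Total external benefit = ∫₀^{q_m} (2.48 + 0.53q) dq = 2.48×41.1052 + ½×0.53×41.1052² = 549.6948.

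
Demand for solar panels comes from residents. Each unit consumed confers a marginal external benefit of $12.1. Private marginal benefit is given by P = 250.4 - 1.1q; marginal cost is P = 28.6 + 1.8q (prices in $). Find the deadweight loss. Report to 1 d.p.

Market equilibrium (private): 28.6 + 1.8q = 250.4 - 1.1q → q_m = 76.4828.
Social marginal benefit = demand + MEB = 262.5 - 1.1q.
Set SMB = MC: 262.5 - 1.1q = 28.6 + 1.8q → q* = 80.6552.
The welfare-loss triangle has base |q_m − q*| and height MEB(q_m) (the vertical gap between SMB and MC is zero at q* and MEB at q_m).
DWL = ½ × 4.1724 × 12.1000 = 25.2430.

DWL = $25.2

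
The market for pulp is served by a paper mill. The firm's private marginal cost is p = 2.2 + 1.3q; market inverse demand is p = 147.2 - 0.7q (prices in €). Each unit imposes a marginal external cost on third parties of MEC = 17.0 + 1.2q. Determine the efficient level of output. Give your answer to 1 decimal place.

q* = 40.0

Social marginal cost = private MC + MEC = 19.2 + 2.5q.
Set SMC = demand: 19.2 + 2.5q = 147.2 - 0.7q → q* = 40.0000.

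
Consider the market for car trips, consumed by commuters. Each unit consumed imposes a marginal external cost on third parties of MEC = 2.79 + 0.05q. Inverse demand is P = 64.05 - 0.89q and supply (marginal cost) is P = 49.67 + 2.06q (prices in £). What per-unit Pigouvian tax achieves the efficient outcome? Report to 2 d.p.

Social marginal benefit = demand − MEC = 61.26 - 0.94q.
Set SMB = MC: 61.26 - 0.94q = 49.67 + 2.06q → q* = 3.8633.
The Pigouvian tax equals MEC at q*: 2.79 + 0.05×3.8633 = 2.9832.

tax = £2.98 per unit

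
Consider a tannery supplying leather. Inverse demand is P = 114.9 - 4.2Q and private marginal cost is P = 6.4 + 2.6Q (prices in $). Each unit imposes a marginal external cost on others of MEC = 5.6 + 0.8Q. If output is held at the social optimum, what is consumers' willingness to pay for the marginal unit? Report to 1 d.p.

P = $58.0

Social marginal cost = private MC + MEC = 12.0 + 3.4Q.
Set SMC = demand: 12.0 + 3.4Q = 114.9 - 4.2Q → Q* = 13.5395.
Consumer price on the demand curve at Q*: 114.9 − 4.2×13.5395 = 58.0341.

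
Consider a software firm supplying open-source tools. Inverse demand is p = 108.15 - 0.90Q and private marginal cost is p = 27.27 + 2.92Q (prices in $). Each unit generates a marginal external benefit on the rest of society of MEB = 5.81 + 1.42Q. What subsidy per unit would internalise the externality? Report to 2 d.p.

subsidy = $57.10 per unit

Social marginal cost = private MC − MEB = 21.46 + 1.50Q.
Set SMC = demand: 21.46 + 1.50Q = 108.15 - 0.90Q → Q* = 36.1208.
The Pigouvian subsidy equals MEB at Q*: 5.81 + 1.42×36.1208 = 57.1015.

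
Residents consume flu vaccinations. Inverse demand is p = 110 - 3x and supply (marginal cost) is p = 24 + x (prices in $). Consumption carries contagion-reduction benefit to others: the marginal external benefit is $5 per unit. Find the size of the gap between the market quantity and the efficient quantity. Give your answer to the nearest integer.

Market equilibrium (private): 24 + x = 110 - 3x → x_m = 21.5000.
Social marginal benefit = demand + MEB = 115 - 3x.
Set SMB = MC: 115 - 3x = 24 + x → x* = 22.7500.
Gap = |21.5000 − 22.7500| = 1.2500.

1 units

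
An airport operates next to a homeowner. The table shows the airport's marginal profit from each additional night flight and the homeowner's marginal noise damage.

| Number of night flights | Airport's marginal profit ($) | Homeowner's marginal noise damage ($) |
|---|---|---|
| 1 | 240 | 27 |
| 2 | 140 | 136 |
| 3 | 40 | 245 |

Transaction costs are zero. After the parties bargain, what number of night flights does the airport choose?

2

Bargaining reaches the level where marginal profit last exceeds marginal noise damage.
That holds through level 2 (140 ≥ 136) but not at 3 (40 < 245).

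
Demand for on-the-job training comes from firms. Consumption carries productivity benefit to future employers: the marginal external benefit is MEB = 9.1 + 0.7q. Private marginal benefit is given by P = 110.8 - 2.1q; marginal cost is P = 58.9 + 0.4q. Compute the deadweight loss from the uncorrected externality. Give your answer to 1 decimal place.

DWL = 155.1

Market equilibrium (private): 58.9 + 0.4q = 110.8 - 2.1q → q_m = 20.7600.
Social marginal benefit = demand + MEB = 119.9 - 1.4q.
Set SMB = MC: 119.9 - 1.4q = 58.9 + 0.4q → q* = 33.8889.
The loss is the area between SMB and MC from q* to q_m; with linear curves that's a triangle of height MEB(q_m).
DWL = ½ × 13.1289 × 23.6320 = 155.1311.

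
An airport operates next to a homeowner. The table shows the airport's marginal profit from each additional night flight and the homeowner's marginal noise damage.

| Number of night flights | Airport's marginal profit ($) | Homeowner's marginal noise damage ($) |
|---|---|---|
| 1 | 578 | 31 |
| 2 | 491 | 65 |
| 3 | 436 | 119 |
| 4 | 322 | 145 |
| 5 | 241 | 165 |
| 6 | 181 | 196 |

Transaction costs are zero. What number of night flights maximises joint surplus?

Bargaining reaches the level where marginal profit last exceeds marginal noise damage.
That holds through level 5 (241 ≥ 165) but not at 6 (181 < 196).

5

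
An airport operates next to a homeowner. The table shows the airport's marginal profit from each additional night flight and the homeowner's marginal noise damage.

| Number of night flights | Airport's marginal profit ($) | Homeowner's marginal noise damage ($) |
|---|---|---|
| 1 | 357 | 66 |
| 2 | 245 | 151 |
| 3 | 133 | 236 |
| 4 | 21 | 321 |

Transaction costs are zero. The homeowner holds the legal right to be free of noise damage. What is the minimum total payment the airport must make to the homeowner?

$217

Efficient level: marginal profit ≥ marginal noise damage through level 2, so k* = 2.
With the homeowner holding the right, the airport must at least compensate total damage at k*: 66 + 151 = 217.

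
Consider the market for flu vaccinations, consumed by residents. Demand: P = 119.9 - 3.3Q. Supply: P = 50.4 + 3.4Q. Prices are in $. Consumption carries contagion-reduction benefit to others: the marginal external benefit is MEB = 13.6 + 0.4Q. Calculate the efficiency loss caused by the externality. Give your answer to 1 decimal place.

Market equilibrium (private): 50.4 + 3.4Q = 119.9 - 3.3Q → Q_m = 10.3731.
Social marginal benefit = demand + MEB = 133.5 - 2.9Q.
Set SMB = MC: 133.5 - 2.9Q = 50.4 + 3.4Q → Q* = 13.1905.
The welfare-loss triangle has base |Q_m − Q*| and height MEB(Q_m) (the vertical gap between SMB and MC is zero at Q* and MEB at Q_m).
DWL = ½ × 2.8174 × 17.7493 = 25.0034.

DWL = $25.0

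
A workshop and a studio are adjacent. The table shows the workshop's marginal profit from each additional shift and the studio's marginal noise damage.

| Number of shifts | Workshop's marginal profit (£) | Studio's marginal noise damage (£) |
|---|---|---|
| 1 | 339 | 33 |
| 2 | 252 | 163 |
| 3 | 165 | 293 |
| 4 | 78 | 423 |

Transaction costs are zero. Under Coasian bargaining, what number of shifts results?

2

Bargaining reaches the level where marginal profit last exceeds marginal noise damage.
That holds through level 2 (252 ≥ 163) but not at 3 (165 < 293).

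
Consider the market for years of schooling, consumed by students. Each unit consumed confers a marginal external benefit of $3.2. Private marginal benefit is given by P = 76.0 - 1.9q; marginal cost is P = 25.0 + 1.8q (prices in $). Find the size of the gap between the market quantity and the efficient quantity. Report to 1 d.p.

Market equilibrium (private): 25.0 + 1.8q = 76.0 - 1.9q → q_m = 13.7838.
Social marginal benefit = demand + MEB = 79.2 - 1.9q.
Set SMB = MC: 79.2 - 1.9q = 25.0 + 1.8q → q* = 14.6486.
Gap = |13.7838 − 14.6486| = 0.8648.

0.9 units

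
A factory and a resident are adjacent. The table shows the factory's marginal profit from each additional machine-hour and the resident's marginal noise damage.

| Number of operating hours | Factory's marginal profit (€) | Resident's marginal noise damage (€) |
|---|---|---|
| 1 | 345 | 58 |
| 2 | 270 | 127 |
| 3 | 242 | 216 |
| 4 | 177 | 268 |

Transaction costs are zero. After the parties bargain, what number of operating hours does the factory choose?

Bargaining reaches the level where marginal profit last exceeds marginal noise damage.
That holds through level 3 (242 ≥ 216) but not at 4 (177 < 268).

3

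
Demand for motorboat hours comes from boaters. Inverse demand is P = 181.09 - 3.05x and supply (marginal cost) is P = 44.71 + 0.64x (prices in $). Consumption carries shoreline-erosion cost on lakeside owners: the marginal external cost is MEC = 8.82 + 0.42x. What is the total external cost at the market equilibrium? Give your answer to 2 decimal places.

$612.84

Market equilibrium (private): 44.71 + 0.64x = 181.09 - 3.05x → x_m = 36.9593.
Total external cost = ∫₀^{x_m} (8.82 + 0.42x) dx = 8.82×36.9593 + ½×0.42×36.9593² = 612.8389.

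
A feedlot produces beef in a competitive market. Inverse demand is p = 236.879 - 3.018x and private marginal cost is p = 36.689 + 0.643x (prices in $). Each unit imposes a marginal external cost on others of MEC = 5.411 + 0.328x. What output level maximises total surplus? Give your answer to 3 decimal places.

x* = 48.829

Social marginal cost = private MC + MEC = 42.100 + 0.971x.
Set SMC = demand: 42.100 + 0.971x = 236.879 - 3.018x → x* = 48.8290.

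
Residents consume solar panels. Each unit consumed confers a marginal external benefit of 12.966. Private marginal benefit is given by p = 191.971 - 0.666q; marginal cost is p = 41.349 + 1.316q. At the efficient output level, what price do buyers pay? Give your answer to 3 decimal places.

P = 137.001

Social marginal benefit = demand + MEB = 204.937 - 0.666q.
Set SMB = MC: 204.937 - 0.666q = 41.349 + 1.316q → q* = 82.5368.
Consumer price on the demand curve at q*: 191.971 − 0.666×82.5368 = 137.0015.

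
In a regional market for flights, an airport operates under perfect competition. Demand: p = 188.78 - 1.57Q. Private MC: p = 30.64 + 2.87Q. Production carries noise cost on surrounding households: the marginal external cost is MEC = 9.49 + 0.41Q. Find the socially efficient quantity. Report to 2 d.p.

Q* = 30.65

Social marginal cost = private MC + MEC = 40.13 + 3.28Q.
Set SMC = demand: 40.13 + 3.28Q = 188.78 - 1.57Q → Q* = 30.6495.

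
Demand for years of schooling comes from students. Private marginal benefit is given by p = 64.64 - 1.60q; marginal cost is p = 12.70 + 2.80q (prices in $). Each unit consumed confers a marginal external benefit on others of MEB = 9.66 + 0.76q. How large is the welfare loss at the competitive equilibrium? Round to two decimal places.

Market equilibrium (private): 12.70 + 2.80q = 64.64 - 1.60q → q_m = 11.8045.
Social marginal benefit = demand + MEB = 74.30 - 0.84q.
Set SMB = MC: 74.30 - 0.84q = 12.70 + 2.80q → q* = 16.9231.
The loss is the area between SMB and MC from q* to q_m; with linear curves that's a triangle of height MEB(q_m).
DWL = ½ × 5.1186 × 18.6315 = 47.6836.

DWL = $47.68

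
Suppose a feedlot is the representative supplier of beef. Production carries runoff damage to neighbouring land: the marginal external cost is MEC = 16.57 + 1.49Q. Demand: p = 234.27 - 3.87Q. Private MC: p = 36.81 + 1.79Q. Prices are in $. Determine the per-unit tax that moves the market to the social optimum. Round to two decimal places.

tax = $54.27 per unit

Social marginal cost = private MC + MEC = 53.38 + 3.28Q.
Set SMC = demand: 53.38 + 3.28Q = 234.27 - 3.87Q → Q* = 25.2993.
The Pigouvian tax equals MEC at Q*: 16.57 + 1.49×25.2993 = 54.2660.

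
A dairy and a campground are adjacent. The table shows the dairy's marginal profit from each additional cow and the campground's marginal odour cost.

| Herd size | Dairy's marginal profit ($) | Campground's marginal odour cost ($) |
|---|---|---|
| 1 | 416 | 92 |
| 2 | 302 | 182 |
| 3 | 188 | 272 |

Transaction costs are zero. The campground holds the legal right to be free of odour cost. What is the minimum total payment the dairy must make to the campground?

Efficient level: marginal profit ≥ marginal odour cost through level 2, so k* = 2.
With the campground holding the right, the dairy must at least compensate total damage at k*: 92 + 182 = 274.

$274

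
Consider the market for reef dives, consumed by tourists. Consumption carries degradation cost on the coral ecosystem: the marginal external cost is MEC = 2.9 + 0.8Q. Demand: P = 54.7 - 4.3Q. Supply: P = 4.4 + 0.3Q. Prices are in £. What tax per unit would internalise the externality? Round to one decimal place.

tax = £9.9 per unit

Social marginal benefit = demand − MEC = 51.8 - 5.1Q.
Set SMB = MC: 51.8 - 5.1Q = 4.4 + 0.3Q → Q* = 8.7778.
The Pigouvian tax equals MEC at Q*: 2.9 + 0.8×8.7778 = 9.9222.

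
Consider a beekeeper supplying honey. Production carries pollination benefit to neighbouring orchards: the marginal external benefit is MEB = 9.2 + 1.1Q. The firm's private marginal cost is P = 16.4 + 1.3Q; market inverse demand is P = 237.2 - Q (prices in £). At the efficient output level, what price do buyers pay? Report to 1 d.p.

P = £45.5

Social marginal cost = private MC − MEB = 7.2 + 0.2Q.
Set SMC = demand: 7.2 + 0.2Q = 237.2 - Q → Q* = 191.6667.
Consumer price on the demand curve at Q*: 237.2 − 1.0×191.6667 = 45.5333.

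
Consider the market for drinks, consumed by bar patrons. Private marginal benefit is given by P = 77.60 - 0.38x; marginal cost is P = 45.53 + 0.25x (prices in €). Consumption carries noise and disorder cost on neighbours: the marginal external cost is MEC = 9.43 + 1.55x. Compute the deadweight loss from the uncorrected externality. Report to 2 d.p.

Market equilibrium (private): 45.53 + 0.25x = 77.60 - 0.38x → x_m = 50.9048.
Social marginal benefit = demand − MEC = 68.17 - 1.93x.
Set SMB = MC: 68.17 - 1.93x = 45.53 + 0.25x → x* = 10.3853.
Between x* and x_m the wedge MC − SMB runs linearly from 0 to MEC(x_m), so the loss is a triangle.
DWL = ½ × 40.5195 × 88.3324 = 1789.5923.

DWL = €1789.59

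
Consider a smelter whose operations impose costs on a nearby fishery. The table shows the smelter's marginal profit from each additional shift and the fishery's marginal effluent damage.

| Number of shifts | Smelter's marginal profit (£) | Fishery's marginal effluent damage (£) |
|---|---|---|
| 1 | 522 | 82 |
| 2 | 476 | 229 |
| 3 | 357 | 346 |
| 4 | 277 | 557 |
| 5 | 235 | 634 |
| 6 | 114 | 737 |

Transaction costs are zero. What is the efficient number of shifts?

3

Bargaining reaches the level where marginal profit last exceeds marginal effluent damage.
That holds through level 3 (357 ≥ 346) but not at 4 (277 < 557).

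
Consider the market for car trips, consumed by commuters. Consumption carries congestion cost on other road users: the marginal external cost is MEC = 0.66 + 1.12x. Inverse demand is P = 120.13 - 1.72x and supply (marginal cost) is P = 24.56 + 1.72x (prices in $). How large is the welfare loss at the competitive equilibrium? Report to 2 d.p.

Market equilibrium (private): 24.56 + 1.72x = 120.13 - 1.72x → x_m = 27.7820.
Social marginal benefit = demand − MEC = 119.47 - 2.84x.
Set SMB = MC: 119.47 - 2.84x = 24.56 + 1.72x → x* = 20.8136.
Height of the DWL triangle at x_m is MC(x_m) − SMB(x_m) = MEC(x_m) = 31.7758.
DWL = ½ × 6.9684 × 31.7758 = 110.7132.

DWL = $110.71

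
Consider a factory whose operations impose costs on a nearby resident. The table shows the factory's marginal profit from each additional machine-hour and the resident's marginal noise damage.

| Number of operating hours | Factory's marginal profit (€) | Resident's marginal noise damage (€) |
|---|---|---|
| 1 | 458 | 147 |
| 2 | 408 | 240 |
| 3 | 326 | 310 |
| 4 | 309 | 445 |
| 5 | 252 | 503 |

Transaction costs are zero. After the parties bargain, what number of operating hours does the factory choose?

Bargaining reaches the level where marginal profit last exceeds marginal noise damage.
That holds through level 3 (326 ≥ 310) but not at 4 (309 < 445).

3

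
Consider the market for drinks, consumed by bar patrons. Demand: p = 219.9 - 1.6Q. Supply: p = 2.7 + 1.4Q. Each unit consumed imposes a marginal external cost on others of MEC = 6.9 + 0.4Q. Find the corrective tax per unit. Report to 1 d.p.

Social marginal benefit = demand − MEC = 213.0 - 2.0Q.
Set SMB = MC: 213.0 - 2.0Q = 2.7 + 1.4Q → Q* = 61.8529.
The Pigouvian tax equals MEC at Q*: 6.9 + 0.4×61.8529 = 31.6412.

tax = 31.6 per unit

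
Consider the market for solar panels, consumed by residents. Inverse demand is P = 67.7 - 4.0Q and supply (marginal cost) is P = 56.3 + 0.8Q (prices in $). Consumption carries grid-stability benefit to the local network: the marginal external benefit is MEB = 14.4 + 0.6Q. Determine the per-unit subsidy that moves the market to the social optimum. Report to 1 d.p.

Social marginal benefit = demand + MEB = 82.1 - 3.4Q.
Set SMB = MC: 82.1 - 3.4Q = 56.3 + 0.8Q → Q* = 6.1429.
The Pigouvian subsidy equals MEB at Q*: 14.4 + 0.6×6.1429 = 18.0857.

subsidy = $18.1 per unit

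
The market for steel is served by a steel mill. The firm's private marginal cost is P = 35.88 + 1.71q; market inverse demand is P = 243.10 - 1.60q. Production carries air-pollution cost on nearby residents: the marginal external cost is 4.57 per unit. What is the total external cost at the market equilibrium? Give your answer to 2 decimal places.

Market equilibrium (private): 35.88 + 1.71q = 243.10 - 1.60q → q_m = 62.6042.
Total external cost = MEC × q_m = 4.57 × 62.6042 = 286.1012.

286.10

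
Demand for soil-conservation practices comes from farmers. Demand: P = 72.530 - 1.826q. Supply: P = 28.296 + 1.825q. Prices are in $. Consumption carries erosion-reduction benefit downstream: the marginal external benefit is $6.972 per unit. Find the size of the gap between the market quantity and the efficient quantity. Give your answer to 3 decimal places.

Market equilibrium (private): 28.296 + 1.825q = 72.530 - 1.826q → q_m = 12.1156.
Social marginal benefit = demand + MEB = 79.502 - 1.826q.
Set SMB = MC: 79.502 - 1.826q = 28.296 + 1.825q → q* = 14.0252.
Gap = |12.1156 − 14.0252| = 1.9096.

1.910 units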